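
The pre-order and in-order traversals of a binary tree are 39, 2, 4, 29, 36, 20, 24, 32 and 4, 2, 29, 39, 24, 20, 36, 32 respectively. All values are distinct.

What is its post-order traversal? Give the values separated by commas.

4, 29, 2, 24, 20, 32, 36, 39

The first element of pre-order is the root; it splits in-order into left and right subtrees.
Root 39: left subtree has 3 nodes {4, 2, 29}, right has 4 {24, 20, 36, 32}.
  Root 2: left subtree has 1 node {4}, right has 1 {29}.
  Root 36: left subtree has 2 nodes {24, 20}, right has 1 {32}.
    Root 20: left subtree has 1 node {24}, right has 0 { }.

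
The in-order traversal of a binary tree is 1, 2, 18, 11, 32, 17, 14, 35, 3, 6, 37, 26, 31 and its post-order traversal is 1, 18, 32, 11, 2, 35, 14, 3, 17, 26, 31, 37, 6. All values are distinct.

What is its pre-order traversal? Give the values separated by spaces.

The last element of post-order is the root; it splits in-order into left and right subtrees.
Root 6: left subtree has 9 nodes {1, 2, 18, 11, 32, 17, 14, 35, 3}, right has 3 {37, 26, 31}.
  Root 17: left subtree has 5 nodes {1, 2, 18, 11, 32}, right has 3 {14, 35, 3}.
    Root 2: left subtree has 1 node {1}, right has 3 {18, 11, 32}.
      Root 11: left subtree has 1 node {18}, right has 1 {32}.
    Root 3: left subtree has 2 nodes {14, 35}, right has 0 { }.
      Root 14: left subtree has 0 nodes { }, right has 1 {35}.
  Root 37: left subtree has 0 nodes { }, right has 2 {26, 31}.
    Root 31: left subtree has 1 node {26}, right has 0 { }.

6 17 2 1 11 18 32 3 14 35 37 31 26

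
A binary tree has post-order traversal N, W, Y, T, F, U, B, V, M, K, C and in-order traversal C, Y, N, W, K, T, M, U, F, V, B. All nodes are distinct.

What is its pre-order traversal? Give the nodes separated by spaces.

C K Y W N M T V U F B

The last element of post-order is the root; it splits in-order into left and right subtrees.
Root C: left subtree has 0 nodes { }, right has 10 {Y, N, W, K, T, M, U, F, V, B}.
  Root K: left subtree has 3 nodes {Y, N, W}, right has 6 {T, M, U, F, V, B}.
    Root Y: left subtree has 0 nodes { }, right has 2 {N, W}.
      Root W: left subtree has 1 node {N}, right has 0 { }.
    Root M: left subtree has 1 node {T}, right has 4 {U, F, V, B}.
      Root V: left subtree has 2 nodes {U, F}, right has 1 {B}.
        Root U: left subtree has 0 nodes { }, right has 1 {F}.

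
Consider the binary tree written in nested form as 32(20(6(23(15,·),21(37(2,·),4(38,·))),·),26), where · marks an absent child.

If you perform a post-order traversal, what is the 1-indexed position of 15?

Post-order visits the left subtree, then the right subtree, then the node.
At 32: go left to 20.
  At 20: go left to 6.
    At 6: go left to 23.
      At 23: go left to 15.
        15 is a leaf — visit 15.
      At 23: no right child.
      Visit 23.
    At 6: go right to 21.
      At 21: go left to 37.
        At 37: go left to 2.
          2 is a leaf — visit 2.
        At 37: no right child.
        Visit 37.
      At 21: go right to 4.
        At 4: go left to 38.
          38 is a leaf — visit 38.
        At 4: no right child.
        Visit 4.
      Visit 21.
    Visit 6.
  At 20: no right child.
  Visit 20.
At 32: go right to 26.
  26 is a leaf — visit 26.
Visit 32.
Full post-order sequence: 15, 23, 2, 37, 38, 4, 21, 6, 20, 26, 32.

1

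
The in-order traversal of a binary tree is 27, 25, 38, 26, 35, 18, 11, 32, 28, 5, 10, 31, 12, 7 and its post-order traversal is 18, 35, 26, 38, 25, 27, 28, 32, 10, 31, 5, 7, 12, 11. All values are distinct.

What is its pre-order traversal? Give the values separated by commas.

The last element of post-order is the root; it splits in-order into left and right subtrees.
Root 11: left subtree has 6 nodes {27, 25, 38, 26, 35, 18}, right has 7 {32, 28, 5, 10, 31, 12, 7}.
  Root 27: left subtree has 0 nodes { }, right has 5 {25, 38, 26, 35, 18}.
    Root 25: left subtree has 0 nodes { }, right has 4 {38, 26, 35, 18}.
      Root 38: left subtree has 0 nodes { }, right has 3 {26, 35, 18}.
        Root 26: left subtree has 0 nodes { }, right has 2 {35, 18}.
          Root 35: left subtree has 0 nodes { }, right has 1 {18}.
  Root 12: left subtree has 5 nodes {32, 28, 5, 10, 31}, right has 1 {7}.
    Root 5: left subtree has 2 nodes {32, 28}, right has 2 {10, 31}.
      Root 32: left subtree has 0 nodes { }, right has 1 {28}.
      Root 31: left subtree has 1 node {10}, right has 0 { }.

11, 27, 25, 38, 26, 35, 18, 12, 5, 32, 28, 31, 10, 7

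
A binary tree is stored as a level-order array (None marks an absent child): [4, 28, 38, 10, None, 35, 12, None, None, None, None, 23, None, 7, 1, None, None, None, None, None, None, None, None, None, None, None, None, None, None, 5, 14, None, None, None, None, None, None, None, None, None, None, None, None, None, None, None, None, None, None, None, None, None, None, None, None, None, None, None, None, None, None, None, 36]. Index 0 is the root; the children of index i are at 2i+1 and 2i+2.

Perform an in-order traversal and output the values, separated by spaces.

In-order visits the left subtree, then the node, then the right subtree.
At 4: go left to 28.
  At 28: go left to 10.
    10 is a leaf — visit 10.
  Visit 28.
  At 28: no right child.
Visit 4.
At 4: go right to 38.
  At 38: go left to 35.
    At 35: go left to 23.
      23 is a leaf — visit 23.
    Visit 35.
    At 35: no right child.
  Visit 38.
  At 38: go right to 12.
    At 12: go left to 7.
      7 is a leaf — visit 7.
    Visit 12.
    At 12: go right to 1.
      At 1: go left to 5.
        5 is a leaf — visit 5.
      Visit 1.
      At 1: go right to 14.
        At 14: no left child.
        Visit 14.
        At 14: go right to 36.
          36 is a leaf — visit 36.

10 28 4 23 35 38 7 12 5 1 14 36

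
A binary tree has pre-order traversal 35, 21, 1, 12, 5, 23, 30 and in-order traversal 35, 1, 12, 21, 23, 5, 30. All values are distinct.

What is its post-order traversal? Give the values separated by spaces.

12 1 23 30 5 21 35

The first element of pre-order is the root; it splits in-order into left and right subtrees.
Root 35: left subtree has 0 nodes { }, right has 6 {1, 12, 21, 23, 5, 30}.
  Root 21: left subtree has 2 nodes {1, 12}, right has 3 {23, 5, 30}.
    Root 1: left subtree has 0 nodes { }, right has 1 {12}.
    Root 5: left subtree has 1 node {23}, right has 1 {30}.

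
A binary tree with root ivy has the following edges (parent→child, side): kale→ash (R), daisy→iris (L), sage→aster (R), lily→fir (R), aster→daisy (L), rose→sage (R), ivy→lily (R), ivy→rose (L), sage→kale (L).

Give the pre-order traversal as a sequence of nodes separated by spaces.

Pre-order visits the node, then its left subtree, then its right subtree.
Visit ivy.
At ivy: go left to rose.
  Visit rose.
  At rose: no left child.
  At rose: go right to sage.
    Visit sage.
    At sage: go left to kale.
      Visit kale.
      At kale: no left child.
      At kale: go right to ash.
        ash is a leaf — visit ash.
    At sage: go right to aster.
      Visit aster.
      At aster: go left to daisy.
        Visit daisy.
        At daisy: go left to iris.
          iris is a leaf — visit iris.
        At daisy: no right child.
      At aster: no right child.
At ivy: go right to lily.
  Visit lily.
  At lily: no left child.
  At lily: go right to fir.
    fir is a leaf — visit fir.

ivy rose sage kale ash aster daisy iris lily fir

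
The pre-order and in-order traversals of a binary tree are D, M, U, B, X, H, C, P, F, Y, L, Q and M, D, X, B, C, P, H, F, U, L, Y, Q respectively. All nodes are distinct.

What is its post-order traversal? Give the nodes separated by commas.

M, X, P, C, F, H, B, L, Q, Y, U, D

The first element of pre-order is the root; it splits in-order into left and right subtrees.
Root D: left subtree has 1 node {M}, right has 10 {X, B, C, P, H, F, U, L, Y, Q}.
  Root U: left subtree has 6 nodes {X, B, C, P, H, F}, right has 3 {L, Y, Q}.
    Root B: left subtree has 1 node {X}, right has 4 {C, P, H, F}.
      Root H: left subtree has 2 nodes {C, P}, right has 1 {F}.
        Root C: left subtree has 0 nodes { }, right has 1 {P}.
    Root Y: left subtree has 1 node {L}, right has 1 {Q}.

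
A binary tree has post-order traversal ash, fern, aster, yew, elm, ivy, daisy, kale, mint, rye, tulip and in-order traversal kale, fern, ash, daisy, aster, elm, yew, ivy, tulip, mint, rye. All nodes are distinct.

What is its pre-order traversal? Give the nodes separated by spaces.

tulip kale daisy fern ash ivy elm aster yew rye mint

The last element of post-order is the root; it splits in-order into left and right subtrees.
Root tulip: left subtree has 8 nodes {kale, fern, ash, daisy, aster, elm, yew, ivy}, right has 2 {mint, rye}.
  Root kale: left subtree has 0 nodes { }, right has 7 {fern, ash, daisy, aster, elm, yew, ivy}.
    Root daisy: left subtree has 2 nodes {fern, ash}, right has 4 {aster, elm, yew, ivy}.
      Root fern: left subtree has 0 nodes { }, right has 1 {ash}.
      Root ivy: left subtree has 3 nodes {aster, elm, yew}, right has 0 { }.
        Root elm: left subtree has 1 node {aster}, right has 1 {yew}.
  Root rye: left subtree has 1 node {mint}, right has 0 { }.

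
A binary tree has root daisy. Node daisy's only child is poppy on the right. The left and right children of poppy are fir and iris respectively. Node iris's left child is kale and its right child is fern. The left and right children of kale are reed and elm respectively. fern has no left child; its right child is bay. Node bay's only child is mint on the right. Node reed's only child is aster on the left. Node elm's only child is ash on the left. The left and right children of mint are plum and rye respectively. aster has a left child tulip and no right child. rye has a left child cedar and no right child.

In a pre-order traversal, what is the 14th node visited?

Pre-order visits the node, then its left subtree, then its right subtree.
Visit daisy.
At daisy: no left child.
At daisy: go right to poppy.
  Visit poppy.
  At poppy: go left to fir.
    fir is a leaf — visit fir.
  At poppy: go right to iris.
    Visit iris.
    At iris: go left to kale.
      Visit kale.
      At kale: go left to reed.
        Visit reed.
        At reed: go left to aster.
          Visit aster.
          At aster: go left to tulip.
            tulip is a leaf — visit tulip.
          At aster: no right child.
        At reed: no right child.
      At kale: go right to elm.
        Visit elm.
        At elm: go left to ash.
          ash is a leaf — visit ash.
        At elm: no right child.
    At iris: go right to fern.
      Visit fern.
      At fern: no left child.
      At fern: go right to bay.
        Visit bay.
        At bay: no left child.
        At bay: go right to mint.
          Visit mint.
          At mint: go left to plum.
            plum is a leaf — visit plum.
          At mint: go right to rye.
            Visit rye.
            At rye: go left to cedar.
              cedar is a leaf — visit cedar.
            At rye: no right child.
Full pre-order sequence: daisy, poppy, fir, iris, kale, reed, aster, tulip, elm, ash, fern, bay, mint, plum, rye, cedar.

plum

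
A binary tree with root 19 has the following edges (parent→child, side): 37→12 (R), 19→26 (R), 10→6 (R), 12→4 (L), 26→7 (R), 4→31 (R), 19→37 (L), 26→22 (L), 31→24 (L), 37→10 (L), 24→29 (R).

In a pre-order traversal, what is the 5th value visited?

12

Pre-order visits the node, then its left subtree, then its right subtree.
Visit 19.
At 19: go left to 37.
  Visit 37.
  At 37: go left to 10.
    Visit 10.
    At 10: no left child.
    At 10: go right to 6.
      6 is a leaf — visit 6.
  At 37: go right to 12.
    Visit 12.
    At 12: go left to 4.
      Visit 4.
      At 4: no left child.
      At 4: go right to 31.
        Visit 31.
        At 31: go left to 24.
          Visit 24.
          At 24: no left child.
          At 24: go right to 29.
            29 is a leaf — visit 29.
        At 31: no right child.
    At 12: no right child.
At 19: go right to 26.
  Visit 26.
  At 26: go left to 22.
    22 is a leaf — visit 22.
  At 26: go right to 7.
    7 is a leaf — visit 7.
Full pre-order sequence: 19, 37, 10, 6, 12, 4, 31, 24, 29, 26, 22, 7.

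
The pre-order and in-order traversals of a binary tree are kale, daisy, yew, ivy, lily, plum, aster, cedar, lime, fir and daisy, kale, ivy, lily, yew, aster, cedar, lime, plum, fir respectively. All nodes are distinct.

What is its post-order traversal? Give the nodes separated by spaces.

The first element of pre-order is the root; it splits in-order into left and right subtrees.
Root kale: left subtree has 1 node {daisy}, right has 8 {ivy, lily, yew, aster, cedar, lime, plum, fir}.
  Root yew: left subtree has 2 nodes {ivy, lily}, right has 5 {aster, cedar, lime, plum, fir}.
    Root ivy: left subtree has 0 nodes { }, right has 1 {lily}.
    Root plum: left subtree has 3 nodes {aster, cedar, lime}, right has 1 {fir}.
      Root aster: left subtree has 0 nodes { }, right has 2 {cedar, lime}.
        Root cedar: left subtree has 0 nodes { }, right has 1 {lime}.

daisy lily ivy lime cedar aster fir plum yew kale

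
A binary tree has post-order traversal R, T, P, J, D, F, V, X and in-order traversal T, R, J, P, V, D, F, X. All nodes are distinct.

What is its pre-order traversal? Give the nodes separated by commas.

X, V, J, T, R, P, F, D

The last element of post-order is the root; it splits in-order into left and right subtrees.
Root X: left subtree has 7 nodes {T, R, J, P, V, D, F}, right has 0 { }.
  Root V: left subtree has 4 nodes {T, R, J, P}, right has 2 {D, F}.
    Root J: left subtree has 2 nodes {T, R}, right has 1 {P}.
      Root T: left subtree has 0 nodes { }, right has 1 {R}.
    Root F: left subtree has 1 node {D}, right has 0 { }.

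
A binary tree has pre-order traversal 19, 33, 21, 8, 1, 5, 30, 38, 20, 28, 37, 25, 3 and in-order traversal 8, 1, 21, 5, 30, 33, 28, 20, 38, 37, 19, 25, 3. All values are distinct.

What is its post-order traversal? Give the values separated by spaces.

The first element of pre-order is the root; it splits in-order into left and right subtrees.
Root 19: left subtree has 10 nodes {8, 1, 21, 5, 30, 33, 28, 20, 38, 37}, right has 2 {25, 3}.
  Root 33: left subtree has 5 nodes {8, 1, 21, 5, 30}, right has 4 {28, 20, 38, 37}.
    Root 21: left subtree has 2 nodes {8, 1}, right has 2 {5, 30}.
      Root 8: left subtree has 0 nodes { }, right has 1 {1}.
      Root 5: left subtree has 0 nodes { }, right has 1 {30}.
    Root 38: left subtree has 2 nodes {28, 20}, right has 1 {37}.
      Root 20: left subtree has 1 node {28}, right has 0 { }.
  Root 25: left subtree has 0 nodes { }, right has 1 {3}.

1 8 30 5 21 28 20 37 38 33 3 25 19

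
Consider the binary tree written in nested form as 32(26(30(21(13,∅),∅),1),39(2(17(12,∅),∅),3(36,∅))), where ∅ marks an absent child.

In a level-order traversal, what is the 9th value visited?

17

Level-order visits nodes level by level from the root, left to right within each level.
Level 0: 32
Level 1: 26, 39
Level 2: 30, 1, 2, 3
Level 3: 21, 17, 36
Level 4: 13, 12
Full level-order sequence: 32, 26, 39, 30, 1, 2, 3, 21, 17, 36, 13, 12.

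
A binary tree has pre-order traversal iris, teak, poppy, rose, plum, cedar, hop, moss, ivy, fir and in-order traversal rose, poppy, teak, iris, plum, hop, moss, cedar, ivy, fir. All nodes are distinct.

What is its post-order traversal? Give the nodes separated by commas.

rose, poppy, teak, moss, hop, fir, ivy, cedar, plum, iris

The first element of pre-order is the root; it splits in-order into left and right subtrees.
Root iris: left subtree has 3 nodes {rose, poppy, teak}, right has 6 {plum, hop, moss, cedar, ivy, fir}.
  Root teak: left subtree has 2 nodes {rose, poppy}, right has 0 { }.
    Root poppy: left subtree has 1 node {rose}, right has 0 { }.
  Root plum: left subtree has 0 nodes { }, right has 5 {hop, moss, cedar, ivy, fir}.
    Root cedar: left subtree has 2 nodes {hop, moss}, right has 2 {ivy, fir}.
      Root hop: left subtree has 0 nodes { }, right has 1 {moss}.
      Root ivy: left subtree has 0 nodes { }, right has 1 {fir}.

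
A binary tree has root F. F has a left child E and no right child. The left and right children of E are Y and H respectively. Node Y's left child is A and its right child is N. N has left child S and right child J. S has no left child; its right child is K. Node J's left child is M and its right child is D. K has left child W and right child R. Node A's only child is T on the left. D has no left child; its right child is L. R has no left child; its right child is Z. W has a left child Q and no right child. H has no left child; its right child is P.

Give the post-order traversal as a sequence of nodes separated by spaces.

T A Q W Z R K S M L D J N Y P H E F

Post-order visits the left subtree, then the right subtree, then the node.
At F: go left to E.
  At E: go left to Y.
    At Y: go left to A.
      At A: go left to T.
        T is a leaf — visit T.
      At A: no right child.
      Visit A.
    At Y: go right to N.
      At N: go left to S.
        At S: no left child.
        At S: go right to K.
          At K: go left to W.
            At W: go left to Q.
              Q is a leaf — visit Q.
            At W: no right child.
            Visit W.
          At K: go right to R.
            At R: no left child.
            At R: go right to Z.
              Z is a leaf — visit Z.
            Visit R.
          Visit K.
        Visit S.
      At N: go right to J.
        At J: go left to M.
          M is a leaf — visit M.
        At J: go right to D.
          At D: no left child.
          At D: go right to L.
            L is a leaf — visit L.
          Visit D.
        Visit J.
      Visit N.
    Visit Y.
  At E: go right to H.
    At H: no left child.
    At H: go right to P.
      P is a leaf — visit P.
    Visit H.
  Visit E.
At F: no right child.
Visit F.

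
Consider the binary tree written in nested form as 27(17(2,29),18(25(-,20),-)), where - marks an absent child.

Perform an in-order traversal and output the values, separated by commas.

2, 17, 29, 27, 25, 20, 18

In-order visits the left subtree, then the node, then the right subtree.
At 27: go left to 17.
  At 17: go left to 2.
    2 is a leaf — visit 2.
  Visit 17.
  At 17: go right to 29.
    29 is a leaf — visit 29.
Visit 27.
At 27: go right to 18.
  At 18: go left to 25.
    At 25: no left child.
    Visit 25.
    At 25: go right to 20.
      20 is a leaf — visit 20.
  Visit 18.
  At 18: no right child.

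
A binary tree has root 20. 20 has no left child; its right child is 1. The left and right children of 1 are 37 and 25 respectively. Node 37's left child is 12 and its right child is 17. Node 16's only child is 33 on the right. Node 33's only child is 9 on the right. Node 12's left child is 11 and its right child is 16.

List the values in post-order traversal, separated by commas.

11, 9, 33, 16, 12, 17, 37, 25, 1, 20

Post-order visits the left subtree, then the right subtree, then the node.
At 20: no left child.
At 20: go right to 1.
  At 1: go left to 37.
    At 37: go left to 12.
      At 12: go left to 11.
        11 is a leaf — visit 11.
      At 12: go right to 16.
        At 16: no left child.
        At 16: go right to 33.
          At 33: no left child.
          At 33: go right to 9.
            9 is a leaf — visit 9.
          Visit 33.
        Visit 16.
      Visit 12.
    At 37: go right to 17.
      17 is a leaf — visit 17.
    Visit 37.
  At 1: go right to 25.
    25 is a leaf — visit 25.
  Visit 1.
Visit 20.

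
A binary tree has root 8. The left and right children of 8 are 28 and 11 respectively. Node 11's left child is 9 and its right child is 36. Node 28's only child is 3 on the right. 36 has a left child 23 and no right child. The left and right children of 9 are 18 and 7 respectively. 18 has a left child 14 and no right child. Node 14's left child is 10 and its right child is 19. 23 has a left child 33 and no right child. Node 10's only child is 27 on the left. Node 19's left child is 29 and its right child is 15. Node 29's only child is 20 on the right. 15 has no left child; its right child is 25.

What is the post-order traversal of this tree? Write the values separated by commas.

3, 28, 27, 10, 20, 29, 25, 15, 19, 14, 18, 7, 9, 33, 23, 36, 11, 8

Post-order visits the left subtree, then the right subtree, then the node.
At 8: go left to 28.
  At 28: no left child.
  At 28: go right to 3.
    3 is a leaf — visit 3.
  Visit 28.
At 8: go right to 11.
  At 11: go left to 9.
    At 9: go left to 18.
      At 18: go left to 14.
        At 14: go left to 10.
          At 10: go left to 27.
            27 is a leaf — visit 27.
          At 10: no right child.
          Visit 10.
        At 14: go right to 19.
          At 19: go left to 29.
            At 29: no left child.
            At 29: go right to 20.
              20 is a leaf — visit 20.
            Visit 29.
          At 19: go right to 15.
            At 15: no left child.
            At 15: go right to 25.
              25 is a leaf — visit 25.
            Visit 15.
          Visit 19.
        Visit 14.
      At 18: no right child.
      Visit 18.
    At 9: go right to 7.
      7 is a leaf — visit 7.
    Visit 9.
  At 11: go right to 36.
    At 36: go left to 23.
      At 23: go left to 33.
        33 is a leaf — visit 33.
      At 23: no right child.
      Visit 23.
    At 36: no right child.
    Visit 36.
  Visit 11.
Visit 8.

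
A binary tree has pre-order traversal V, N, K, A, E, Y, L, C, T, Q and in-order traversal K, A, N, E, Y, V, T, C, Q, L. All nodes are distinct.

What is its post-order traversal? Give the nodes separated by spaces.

A K Y E N T Q C L V

The first element of pre-order is the root; it splits in-order into left and right subtrees.
Root V: left subtree has 5 nodes {K, A, N, E, Y}, right has 4 {T, C, Q, L}.
  Root N: left subtree has 2 nodes {K, A}, right has 2 {E, Y}.
    Root K: left subtree has 0 nodes { }, right has 1 {A}.
    Root E: left subtree has 0 nodes { }, right has 1 {Y}.
  Root L: left subtree has 3 nodes {T, C, Q}, right has 0 { }.
    Root C: left subtree has 1 node {T}, right has 1 {Q}.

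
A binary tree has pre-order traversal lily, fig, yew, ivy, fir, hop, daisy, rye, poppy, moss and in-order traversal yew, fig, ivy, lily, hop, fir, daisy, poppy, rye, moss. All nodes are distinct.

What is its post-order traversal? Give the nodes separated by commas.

yew, ivy, fig, hop, poppy, moss, rye, daisy, fir, lily

The first element of pre-order is the root; it splits in-order into left and right subtrees.
Root lily: left subtree has 3 nodes {yew, fig, ivy}, right has 6 {hop, fir, daisy, poppy, rye, moss}.
  Root fig: left subtree has 1 node {yew}, right has 1 {ivy}.
  Root fir: left subtree has 1 node {hop}, right has 4 {daisy, poppy, rye, moss}.
    Root daisy: left subtree has 0 nodes { }, right has 3 {poppy, rye, moss}.
      Root rye: left subtree has 1 node {poppy}, right has 1 {moss}.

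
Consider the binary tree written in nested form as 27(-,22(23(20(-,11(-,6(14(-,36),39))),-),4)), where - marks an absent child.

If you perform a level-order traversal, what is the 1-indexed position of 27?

Level-order visits nodes level by level from the root, left to right within each level.
Level 0: 27
Level 1: 22
Level 2: 23, 4
Level 3: 20
Level 4: 11
Level 5: 6
Level 6: 14, 39
Level 7: 36
Full level-order sequence: 27, 22, 23, 4, 20, 11, 6, 14, 39, 36.

1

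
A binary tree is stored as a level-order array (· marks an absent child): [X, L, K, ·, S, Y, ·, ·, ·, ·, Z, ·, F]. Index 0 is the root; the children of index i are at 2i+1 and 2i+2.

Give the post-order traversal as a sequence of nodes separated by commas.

Z, S, L, F, Y, K, X

Post-order visits the left subtree, then the right subtree, then the node.
At X: go left to L.
  At L: no left child.
  At L: go right to S.
    At S: no left child.
    At S: go right to Z.
      Z is a leaf — visit Z.
    Visit S.
  Visit L.
At X: go right to K.
  At K: go left to Y.
    At Y: no left child.
    At Y: go right to F.
      F is a leaf — visit F.
    Visit Y.
  At K: no right child.
  Visit K.
Visit X.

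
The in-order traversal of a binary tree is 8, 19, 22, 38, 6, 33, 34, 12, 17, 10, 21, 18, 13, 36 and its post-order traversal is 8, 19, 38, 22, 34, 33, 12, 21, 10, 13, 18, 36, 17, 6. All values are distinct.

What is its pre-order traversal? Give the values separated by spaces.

6 22 19 8 38 17 12 33 34 36 18 10 21 13

The last element of post-order is the root; it splits in-order into left and right subtrees.
Root 6: left subtree has 4 nodes {8, 19, 22, 38}, right has 9 {33, 34, 12, 17, 10, 21, 18, 13, 36}.
  Root 22: left subtree has 2 nodes {8, 19}, right has 1 {38}.
    Root 19: left subtree has 1 node {8}, right has 0 { }.
  Root 17: left subtree has 3 nodes {33, 34, 12}, right has 5 {10, 21, 18, 13, 36}.
    Root 12: left subtree has 2 nodes {33, 34}, right has 0 { }.
      Root 33: left subtree has 0 nodes { }, right has 1 {34}.
    Root 36: left subtree has 4 nodes {10, 21, 18, 13}, right has 0 { }.
      Root 18: left subtree has 2 nodes {10, 21}, right has 1 {13}.
        Root 10: left subtree has 0 nodes { }, right has 1 {21}.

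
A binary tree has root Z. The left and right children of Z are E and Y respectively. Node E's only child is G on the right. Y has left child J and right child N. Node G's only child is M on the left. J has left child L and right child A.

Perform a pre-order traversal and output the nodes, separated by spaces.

Pre-order visits the node, then its left subtree, then its right subtree.
Visit Z.
At Z: go left to E.
  Visit E.
  At E: no left child.
  At E: go right to G.
    Visit G.
    At G: go left to M.
      M is a leaf — visit M.
    At G: no right child.
At Z: go right to Y.
  Visit Y.
  At Y: go left to J.
    Visit J.
    At J: go left to L.
      L is a leaf — visit L.
    At J: go right to A.
      A is a leaf — visit A.
  At Y: go right to N.
    N is a leaf — visit N.

Z E G M Y J L A N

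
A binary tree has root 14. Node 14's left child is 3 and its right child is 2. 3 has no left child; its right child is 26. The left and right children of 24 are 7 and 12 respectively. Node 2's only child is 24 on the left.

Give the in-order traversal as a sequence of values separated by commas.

In-order visits the left subtree, then the node, then the right subtree.
At 14: go left to 3.
  At 3: no left child.
  Visit 3.
  At 3: go right to 26.
    26 is a leaf — visit 26.
Visit 14.
At 14: go right to 2.
  At 2: go left to 24.
    At 24: go left to 7.
      7 is a leaf — visit 7.
    Visit 24.
    At 24: go right to 12.
      12 is a leaf — visit 12.
  Visit 2.
  At 2: no right child.

3, 26, 14, 7, 24, 12, 2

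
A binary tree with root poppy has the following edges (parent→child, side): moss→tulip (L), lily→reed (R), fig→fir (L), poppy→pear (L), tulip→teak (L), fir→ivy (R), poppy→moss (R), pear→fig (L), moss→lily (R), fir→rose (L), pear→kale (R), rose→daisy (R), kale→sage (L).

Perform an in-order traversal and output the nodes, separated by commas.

rose, daisy, fir, ivy, fig, pear, sage, kale, poppy, teak, tulip, moss, lily, reed

In-order visits the left subtree, then the node, then the right subtree.
At poppy: go left to pear.
  At pear: go left to fig.
    At fig: go left to fir.
      At fir: go left to rose.
        At rose: no left child.
        Visit rose.
        At rose: go right to daisy.
          daisy is a leaf — visit daisy.
      Visit fir.
      At fir: go right to ivy.
        ivy is a leaf — visit ivy.
    Visit fig.
    At fig: no right child.
  Visit pear.
  At pear: go right to kale.
    At kale: go left to sage.
      sage is a leaf — visit sage.
    Visit kale.
    At kale: no right child.
Visit poppy.
At poppy: go right to moss.
  At moss: go left to tulip.
    At tulip: go left to teak.
      teak is a leaf — visit teak.
    Visit tulip.
    At tulip: no right child.
  Visit moss.
  At moss: go right to lily.
    At lily: no left child.
    Visit lily.
    At lily: go right to reed.
      reed is a leaf — visit reed.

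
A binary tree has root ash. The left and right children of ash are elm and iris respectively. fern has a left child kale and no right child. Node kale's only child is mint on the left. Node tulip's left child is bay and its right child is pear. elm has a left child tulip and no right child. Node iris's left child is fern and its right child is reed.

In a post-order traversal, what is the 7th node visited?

Post-order visits the left subtree, then the right subtree, then the node.
At ash: go left to elm.
  At elm: go left to tulip.
    At tulip: go left to bay.
      bay is a leaf — visit bay.
    At tulip: go right to pear.
      pear is a leaf — visit pear.
    Visit tulip.
  At elm: no right child.
  Visit elm.
At ash: go right to iris.
  At iris: go left to fern.
    At fern: go left to kale.
      At kale: go left to mint.
        mint is a leaf — visit mint.
      At kale: no right child.
      Visit kale.
    At fern: no right child.
    Visit fern.
  At iris: go right to reed.
    reed is a leaf — visit reed.
  Visit iris.
Visit ash.
Full post-order sequence: bay, pear, tulip, elm, mint, kale, fern, reed, iris, ash.

fern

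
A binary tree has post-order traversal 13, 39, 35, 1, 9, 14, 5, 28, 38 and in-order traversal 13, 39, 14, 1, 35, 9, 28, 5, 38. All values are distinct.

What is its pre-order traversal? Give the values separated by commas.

The last element of post-order is the root; it splits in-order into left and right subtrees.
Root 38: left subtree has 8 nodes {13, 39, 14, 1, 35, 9, 28, 5}, right has 0 { }.
  Root 28: left subtree has 6 nodes {13, 39, 14, 1, 35, 9}, right has 1 {5}.
    Root 14: left subtree has 2 nodes {13, 39}, right has 3 {1, 35, 9}.
      Root 39: left subtree has 1 node {13}, right has 0 { }.
      Root 9: left subtree has 2 nodes {1, 35}, right has 0 { }.
        Root 1: left subtree has 0 nodes { }, right has 1 {35}.

38, 28, 14, 39, 13, 9, 1, 35, 5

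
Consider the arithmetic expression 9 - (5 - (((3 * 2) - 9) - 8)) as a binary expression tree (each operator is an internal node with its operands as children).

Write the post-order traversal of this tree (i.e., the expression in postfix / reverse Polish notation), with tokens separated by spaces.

9 5 3 2 * 9 - 8 - - -

Post-order on an expression tree gives postfix notation: for each operator, emit left operand, right operand, then the operator.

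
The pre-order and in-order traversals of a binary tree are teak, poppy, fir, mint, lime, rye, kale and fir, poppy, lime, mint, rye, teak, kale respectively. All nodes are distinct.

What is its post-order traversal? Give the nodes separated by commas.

The first element of pre-order is the root; it splits in-order into left and right subtrees.
Root teak: left subtree has 5 nodes {fir, poppy, lime, mint, rye}, right has 1 {kale}.
  Root poppy: left subtree has 1 node {fir}, right has 3 {lime, mint, rye}.
    Root mint: left subtree has 1 node {lime}, right has 1 {rye}.

fir, lime, rye, mint, poppy, kale, teak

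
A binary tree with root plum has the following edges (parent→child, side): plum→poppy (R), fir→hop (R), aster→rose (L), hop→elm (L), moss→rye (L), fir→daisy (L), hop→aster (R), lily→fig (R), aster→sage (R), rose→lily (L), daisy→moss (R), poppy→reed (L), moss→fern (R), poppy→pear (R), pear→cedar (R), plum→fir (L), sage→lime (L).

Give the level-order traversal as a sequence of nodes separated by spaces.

Level-order visits nodes level by level from the root, left to right within each level.
Level 0: plum
Level 1: fir, poppy
Level 2: daisy, hop, reed, pear
Level 3: moss, elm, aster, cedar
Level 4: rye, fern, rose, sage
Level 5: lily, lime
Level 6: fig

plum fir poppy daisy hop reed pear moss elm aster cedar rye fern rose sage lily lime fig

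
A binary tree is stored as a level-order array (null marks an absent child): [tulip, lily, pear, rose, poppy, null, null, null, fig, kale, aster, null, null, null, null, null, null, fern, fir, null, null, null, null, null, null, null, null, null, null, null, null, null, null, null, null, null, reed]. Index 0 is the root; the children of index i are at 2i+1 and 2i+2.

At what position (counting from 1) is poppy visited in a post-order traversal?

Post-order visits the left subtree, then the right subtree, then the node.
At tulip: go left to lily.
  At lily: go left to rose.
    At rose: no left child.
    At rose: go right to fig.
      At fig: go left to fern.
        At fern: no left child.
        At fern: go right to reed.
          reed is a leaf — visit reed.
        Visit fern.
      At fig: go right to fir.
        fir is a leaf — visit fir.
      Visit fig.
    Visit rose.
  At lily: go right to poppy.
    At poppy: go left to kale.
      kale is a leaf — visit kale.
    At poppy: go right to aster.
      aster is a leaf — visit aster.
    Visit poppy.
  Visit lily.
At tulip: go right to pear.
  pear is a leaf — visit pear.
Visit tulip.
Full post-order sequence: reed, fern, fir, fig, rose, kale, aster, poppy, lily, pear, tulip.

8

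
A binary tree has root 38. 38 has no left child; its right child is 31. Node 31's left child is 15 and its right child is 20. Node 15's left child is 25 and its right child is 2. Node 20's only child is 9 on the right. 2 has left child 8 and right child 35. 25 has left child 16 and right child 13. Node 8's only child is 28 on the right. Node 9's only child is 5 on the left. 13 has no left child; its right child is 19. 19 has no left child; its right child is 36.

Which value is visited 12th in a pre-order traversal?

Pre-order visits the node, then its left subtree, then its right subtree.
Visit 38.
At 38: no left child.
At 38: go right to 31.
  Visit 31.
  At 31: go left to 15.
    Visit 15.
    At 15: go left to 25.
      Visit 25.
      At 25: go left to 16.
        16 is a leaf — visit 16.
      At 25: go right to 13.
        Visit 13.
        At 13: no left child.
        At 13: go right to 19.
          Visit 19.
          At 19: no left child.
          At 19: go right to 36.
            36 is a leaf — visit 36.
    At 15: go right to 2.
      Visit 2.
      At 2: go left to 8.
        Visit 8.
        At 8: no left child.
        At 8: go right to 28.
          28 is a leaf — visit 28.
      At 2: go right to 35.
        35 is a leaf — visit 35.
  At 31: go right to 20.
    Visit 20.
    At 20: no left child.
    At 20: go right to 9.
      Visit 9.
      At 9: go left to 5.
        5 is a leaf — visit 5.
      At 9: no right child.
Full pre-order sequence: 38, 31, 15, 25, 16, 13, 19, 36, 2, 8, 28, 35, 20, 9, 5.

35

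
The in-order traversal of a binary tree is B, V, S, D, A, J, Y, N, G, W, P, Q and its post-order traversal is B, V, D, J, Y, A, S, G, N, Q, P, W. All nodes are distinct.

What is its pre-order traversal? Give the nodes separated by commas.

W, N, S, V, B, A, D, Y, J, G, P, Q

The last element of post-order is the root; it splits in-order into left and right subtrees.
Root W: left subtree has 9 nodes {B, V, S, D, A, J, Y, N, G}, right has 2 {P, Q}.
  Root N: left subtree has 7 nodes {B, V, S, D, A, J, Y}, right has 1 {G}.
    Root S: left subtree has 2 nodes {B, V}, right has 4 {D, A, J, Y}.
      Root V: left subtree has 1 node {B}, right has 0 { }.
      Root A: left subtree has 1 node {D}, right has 2 {J, Y}.
        Root Y: left subtree has 1 node {J}, right has 0 { }.
  Root P: left subtree has 0 nodes { }, right has 1 {Q}.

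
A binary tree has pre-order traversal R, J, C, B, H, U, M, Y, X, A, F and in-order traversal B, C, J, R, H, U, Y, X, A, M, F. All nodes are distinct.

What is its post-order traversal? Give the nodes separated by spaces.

The first element of pre-order is the root; it splits in-order into left and right subtrees.
Root R: left subtree has 3 nodes {B, C, J}, right has 7 {H, U, Y, X, A, M, F}.
  Root J: left subtree has 2 nodes {B, C}, right has 0 { }.
    Root C: left subtree has 1 node {B}, right has 0 { }.
  Root H: left subtree has 0 nodes { }, right has 6 {U, Y, X, A, M, F}.
    Root U: left subtree has 0 nodes { }, right has 5 {Y, X, A, M, F}.
      Root M: left subtree has 3 nodes {Y, X, A}, right has 1 {F}.
        Root Y: left subtree has 0 nodes { }, right has 2 {X, A}.
          Root X: left subtree has 0 nodes { }, right has 1 {A}.

B C J A X Y F M U H R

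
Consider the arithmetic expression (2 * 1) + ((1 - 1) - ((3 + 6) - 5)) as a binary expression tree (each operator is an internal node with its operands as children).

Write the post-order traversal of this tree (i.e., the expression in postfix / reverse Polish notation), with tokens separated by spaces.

Post-order on an expression tree gives postfix notation: for each operator, emit left operand, right operand, then the operator.

2 1 * 1 1 - 3 6 + 5 - - +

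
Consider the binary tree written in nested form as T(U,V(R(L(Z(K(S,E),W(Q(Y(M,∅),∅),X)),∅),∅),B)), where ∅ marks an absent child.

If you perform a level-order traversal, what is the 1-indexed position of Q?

Level-order visits nodes level by level from the root, left to right within each level.
Level 0: T
Level 1: U, V
Level 2: R, B
Level 3: L
Level 4: Z
Level 5: K, W
Level 6: S, E, Q, X
Level 7: Y
Level 8: M
Full level-order sequence: T, U, V, R, B, L, Z, K, W, S, E, Q, X, Y, M.

12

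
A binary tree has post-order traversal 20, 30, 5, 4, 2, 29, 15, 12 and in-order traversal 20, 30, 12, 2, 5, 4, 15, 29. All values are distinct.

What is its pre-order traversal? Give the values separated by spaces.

The last element of post-order is the root; it splits in-order into left and right subtrees.
Root 12: left subtree has 2 nodes {20, 30}, right has 5 {2, 5, 4, 15, 29}.
  Root 30: left subtree has 1 node {20}, right has 0 { }.
  Root 15: left subtree has 3 nodes {2, 5, 4}, right has 1 {29}.
    Root 2: left subtree has 0 nodes { }, right has 2 {5, 4}.
      Root 4: left subtree has 1 node {5}, right has 0 { }.

12 30 20 15 2 4 5 29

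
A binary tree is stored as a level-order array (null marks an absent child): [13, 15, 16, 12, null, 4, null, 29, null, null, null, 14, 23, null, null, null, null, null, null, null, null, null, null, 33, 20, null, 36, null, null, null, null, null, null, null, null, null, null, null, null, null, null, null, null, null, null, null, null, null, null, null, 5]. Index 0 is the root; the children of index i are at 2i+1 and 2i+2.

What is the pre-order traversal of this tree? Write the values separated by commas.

13, 15, 12, 29, 16, 4, 14, 33, 20, 5, 23, 36

Pre-order visits the node, then its left subtree, then its right subtree.
Visit 13.
At 13: go left to 15.
  Visit 15.
  At 15: go left to 12.
    Visit 12.
    At 12: go left to 29.
      29 is a leaf — visit 29.
    At 12: no right child.
  At 15: no right child.
At 13: go right to 16.
  Visit 16.
  At 16: go left to 4.
    Visit 4.
    At 4: go left to 14.
      Visit 14.
      At 14: go left to 33.
        33 is a leaf — visit 33.
      At 14: go right to 20.
        Visit 20.
        At 20: no left child.
        At 20: go right to 5.
          5 is a leaf — visit 5.
    At 4: go right to 23.
      Visit 23.
      At 23: no left child.
      At 23: go right to 36.
        36 is a leaf — visit 36.
  At 16: no right child.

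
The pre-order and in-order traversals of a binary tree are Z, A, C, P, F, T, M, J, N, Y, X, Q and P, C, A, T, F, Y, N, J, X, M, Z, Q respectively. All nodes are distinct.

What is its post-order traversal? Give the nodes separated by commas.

P, C, T, Y, N, X, J, M, F, A, Q, Z

The first element of pre-order is the root; it splits in-order into left and right subtrees.
Root Z: left subtree has 10 nodes {P, C, A, T, F, Y, N, J, X, M}, right has 1 {Q}.
  Root A: left subtree has 2 nodes {P, C}, right has 7 {T, F, Y, N, J, X, M}.
    Root C: left subtree has 1 node {P}, right has 0 { }.
    Root F: left subtree has 1 node {T}, right has 5 {Y, N, J, X, M}.
      Root M: left subtree has 4 nodes {Y, N, J, X}, right has 0 { }.
        Root J: left subtree has 2 nodes {Y, N}, right has 1 {X}.
          Root N: left subtree has 1 node {Y}, right has 0 { }.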